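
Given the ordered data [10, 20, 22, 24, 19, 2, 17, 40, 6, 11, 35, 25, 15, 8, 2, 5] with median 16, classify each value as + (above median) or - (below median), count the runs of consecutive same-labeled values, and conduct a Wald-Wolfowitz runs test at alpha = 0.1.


Step 1: Compute median = 16; label A = above, B = below.
Labels in order: BAAAABAABBAABBBB  (n_A = 8, n_B = 8)
Step 2: Count runs R = 7.
Step 3: Under H0 (random ordering), E[R] = 2*n_A*n_B/(n_A+n_B) + 1 = 2*8*8/16 + 1 = 9.0000.
        Var[R] = 2*n_A*n_B*(2*n_A*n_B - n_A - n_B) / ((n_A+n_B)^2 * (n_A+n_B-1)) = 14336/3840 = 3.7333.
        SD[R] = 1.9322.
Step 4: Continuity-corrected z = (R + 0.5 - E[R]) / SD[R] = (7 + 0.5 - 9.0000) / 1.9322 = -0.7763.
Step 5: Two-sided p-value via normal approximation = 2*(1 - Phi(|z|)) = 0.437558.
Step 6: alpha = 0.1. fail to reject H0.

R = 7, z = -0.7763, p = 0.437558, fail to reject H0.


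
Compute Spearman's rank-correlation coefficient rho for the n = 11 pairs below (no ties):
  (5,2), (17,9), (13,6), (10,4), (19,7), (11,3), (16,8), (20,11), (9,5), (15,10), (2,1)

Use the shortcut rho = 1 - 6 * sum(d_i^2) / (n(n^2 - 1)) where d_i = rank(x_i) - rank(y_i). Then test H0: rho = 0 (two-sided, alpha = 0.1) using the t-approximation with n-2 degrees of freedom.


Step 1: Rank x and y separately (midranks; no ties here).
rank(x): 5->2, 17->9, 13->6, 10->4, 19->10, 11->5, 16->8, 20->11, 9->3, 15->7, 2->1
rank(y): 2->2, 9->9, 6->6, 4->4, 7->7, 3->3, 8->8, 11->11, 5->5, 10->10, 1->1
Step 2: d_i = R_x(i) - R_y(i); compute d_i^2.
  (2-2)^2=0, (9-9)^2=0, (6-6)^2=0, (4-4)^2=0, (10-7)^2=9, (5-3)^2=4, (8-8)^2=0, (11-11)^2=0, (3-5)^2=4, (7-10)^2=9, (1-1)^2=0
sum(d^2) = 26.
Step 3: rho = 1 - 6*26 / (11*(11^2 - 1)) = 1 - 156/1320 = 0.881818.
Step 4: Under H0, t = rho * sqrt((n-2)/(1-rho^2)) = 5.6097 ~ t(9).
Step 5: Two-sided p-value from the t-distribution with 9 df = 0.000330.
Step 6: alpha = 0.1. reject H0.

rho = 0.8818, p = 0.000330, reject H0 at alpha = 0.1.


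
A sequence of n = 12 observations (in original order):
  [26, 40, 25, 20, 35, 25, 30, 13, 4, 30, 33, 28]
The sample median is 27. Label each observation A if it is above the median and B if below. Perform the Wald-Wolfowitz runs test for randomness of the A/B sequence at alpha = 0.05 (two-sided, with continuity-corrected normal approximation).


Step 1: Compute median = 27; label A = above, B = below.
Labels in order: BABBABABBAAA  (n_A = 6, n_B = 6)
Step 2: Count runs R = 8.
Step 3: Under H0 (random ordering), E[R] = 2*n_A*n_B/(n_A+n_B) + 1 = 2*6*6/12 + 1 = 7.0000.
        Var[R] = 2*n_A*n_B*(2*n_A*n_B - n_A - n_B) / ((n_A+n_B)^2 * (n_A+n_B-1)) = 4320/1584 = 2.7273.
        SD[R] = 1.6514.
Step 4: Continuity-corrected z = (R - 0.5 - E[R]) / SD[R] = (8 - 0.5 - 7.0000) / 1.6514 = 0.3028.
Step 5: Two-sided p-value via normal approximation = 2*(1 - Phi(|z|)) = 0.762069.
Step 6: alpha = 0.05. fail to reject H0.

R = 8, z = 0.3028, p = 0.762069, fail to reject H0.


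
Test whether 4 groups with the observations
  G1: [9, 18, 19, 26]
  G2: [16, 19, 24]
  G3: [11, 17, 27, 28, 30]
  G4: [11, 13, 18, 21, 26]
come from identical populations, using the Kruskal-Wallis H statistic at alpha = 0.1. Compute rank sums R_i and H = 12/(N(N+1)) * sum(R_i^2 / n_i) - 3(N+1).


Step 1: Combine all N = 17 observations and assign midranks.
sorted (value, group, rank): (9,G1,1), (11,G3,2.5), (11,G4,2.5), (13,G4,4), (16,G2,5), (17,G3,6), (18,G1,7.5), (18,G4,7.5), (19,G1,9.5), (19,G2,9.5), (21,G4,11), (24,G2,12), (26,G1,13.5), (26,G4,13.5), (27,G3,15), (28,G3,16), (30,G3,17)
Step 2: Sum ranks within each group.
R_1 = 31.5 (n_1 = 4)
R_2 = 26.5 (n_2 = 3)
R_3 = 56.5 (n_3 = 5)
R_4 = 38.5 (n_4 = 5)
Step 3: H = 12/(N(N+1)) * sum(R_i^2/n_i) - 3(N+1)
     = 12/(17*18) * (31.5^2/4 + 26.5^2/3 + 56.5^2/5 + 38.5^2/5) - 3*18
     = 0.039216 * 1417.05 - 54
     = 1.570425.
Step 4: Ties present; correction factor C = 1 - 24/(17^3 - 17) = 0.995098. Corrected H = 1.570425 / 0.995098 = 1.578161.
Step 5: Under H0, H ~ chi^2(3); p-value = 0.664352.
Step 6: alpha = 0.1. fail to reject H0.

H = 1.5782, df = 3, p = 0.664352, fail to reject H0.


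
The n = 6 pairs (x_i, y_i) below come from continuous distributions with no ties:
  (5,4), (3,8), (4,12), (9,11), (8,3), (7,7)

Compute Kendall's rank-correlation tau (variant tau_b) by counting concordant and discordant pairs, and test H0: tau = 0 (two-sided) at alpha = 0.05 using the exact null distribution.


Step 1: Enumerate the 15 unordered pairs (i,j) with i<j and classify each by sign(x_j-x_i) * sign(y_j-y_i).
  (1,2):dx=-2,dy=+4->D; (1,3):dx=-1,dy=+8->D; (1,4):dx=+4,dy=+7->C; (1,5):dx=+3,dy=-1->D
  (1,6):dx=+2,dy=+3->C; (2,3):dx=+1,dy=+4->C; (2,4):dx=+6,dy=+3->C; (2,5):dx=+5,dy=-5->D
  (2,6):dx=+4,dy=-1->D; (3,4):dx=+5,dy=-1->D; (3,5):dx=+4,dy=-9->D; (3,6):dx=+3,dy=-5->D
  (4,5):dx=-1,dy=-8->C; (4,6):dx=-2,dy=-4->C; (5,6):dx=-1,dy=+4->D
Step 2: C = 6, D = 9, total pairs = 15.
Step 3: tau = (C - D)/(n(n-1)/2) = (6 - 9)/15 = -0.200000.
Step 4: Exact two-sided p-value (enumerate n! = 720 permutations of y under H0): p = 0.719444.
Step 5: alpha = 0.05. fail to reject H0.

tau_b = -0.2000 (C=6, D=9), p = 0.719444, fail to reject H0.


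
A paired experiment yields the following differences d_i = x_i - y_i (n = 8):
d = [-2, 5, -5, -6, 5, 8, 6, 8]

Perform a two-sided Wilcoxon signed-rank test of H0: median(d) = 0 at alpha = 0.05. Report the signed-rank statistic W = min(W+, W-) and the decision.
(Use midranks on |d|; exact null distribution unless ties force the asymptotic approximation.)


Step 1: Drop any zero differences (none here) and take |d_i|.
|d| = [2, 5, 5, 6, 5, 8, 6, 8]
Step 2: Midrank |d_i| (ties get averaged ranks).
ranks: |2|->1, |5|->3, |5|->3, |6|->5.5, |5|->3, |8|->7.5, |6|->5.5, |8|->7.5
Step 3: Attach original signs; sum ranks with positive sign and with negative sign.
W+ = 3 + 3 + 7.5 + 5.5 + 7.5 = 26.5
W- = 1 + 3 + 5.5 = 9.5
(Check: W+ + W- = 36 should equal n(n+1)/2 = 36.)
Step 4: Test statistic W = min(W+, W-) = 9.5.
Step 5: Ties in |d|, so use the tie-corrected normal approximation.
        E[W] = n(n+1)/4 = 8*9/4 = 18.
        Tie groups: |d|=5 (t=3), |d|=6 (t=2), |d|=8 (t=2); sum(t^3 - t) = 36.
        Var[W] = n(n+1)(2n+1)/24 - sum(t^3-t)/48 = 1224/24 - 36/48 = 50.25.
        z = (W - E[W]) / sqrt(Var[W]) = (9.5 - 18) / 7.0887 = -1.1991.
        Two-sided p = 2*Phi(z) = 0.230494.
Step 6: alpha = 0.05. fail to reject H0.

W+ = 26.5, W- = 9.5, W = min = 9.5, p = 0.230494, fail to reject H0.


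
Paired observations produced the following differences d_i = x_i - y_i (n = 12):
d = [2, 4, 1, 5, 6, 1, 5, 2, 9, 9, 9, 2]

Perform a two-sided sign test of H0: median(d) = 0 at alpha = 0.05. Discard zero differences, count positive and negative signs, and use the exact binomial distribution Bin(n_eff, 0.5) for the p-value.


Step 1: Discard zero differences. Original n = 12; n_eff = number of nonzero differences = 12.
Nonzero differences (with sign): +2, +4, +1, +5, +6, +1, +5, +2, +9, +9, +9, +2
Step 2: Count signs: positive = 12, negative = 0.
Step 3: Under H0: P(positive) = 0.5, so the number of positives S ~ Bin(12, 0.5).
Step 4: Two-sided exact p-value = sum of Bin(12,0.5) probabilities at or below the observed probability = 0.000488.
Step 5: alpha = 0.05. reject H0.

n_eff = 12, pos = 12, neg = 0, p = 0.000488, reject H0.


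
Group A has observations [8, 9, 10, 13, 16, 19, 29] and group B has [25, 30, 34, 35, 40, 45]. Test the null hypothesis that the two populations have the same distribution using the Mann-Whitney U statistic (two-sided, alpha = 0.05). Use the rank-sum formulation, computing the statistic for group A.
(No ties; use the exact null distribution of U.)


Step 1: Combine and sort all 13 observations; assign midranks.
sorted (value, group): (8,X), (9,X), (10,X), (13,X), (16,X), (19,X), (25,Y), (29,X), (30,Y), (34,Y), (35,Y), (40,Y), (45,Y)
ranks: 8->1, 9->2, 10->3, 13->4, 16->5, 19->6, 25->7, 29->8, 30->9, 34->10, 35->11, 40->12, 45->13
Step 2: Rank sum for X: R1 = 1 + 2 + 3 + 4 + 5 + 6 + 8 = 29.
Step 3: U_X = R1 - n1(n1+1)/2 = 29 - 7*8/2 = 29 - 28 = 1.
       U_Y = n1*n2 - U_X = 42 - 1 = 41.
Step 4: No ties, so the exact null distribution of U (based on enumerating the C(13,7) = 1716 equally likely rank assignments) gives the two-sided p-value.
Step 5: p-value = 0.002331; compare to alpha = 0.05. reject H0.

U_X = 1, p = 0.002331, reject H0 at alpha = 0.05.


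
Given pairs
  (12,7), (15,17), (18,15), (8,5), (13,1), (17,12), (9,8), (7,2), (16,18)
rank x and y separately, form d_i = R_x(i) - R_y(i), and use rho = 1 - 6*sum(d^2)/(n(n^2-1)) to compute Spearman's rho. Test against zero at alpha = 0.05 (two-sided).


Step 1: Rank x and y separately (midranks; no ties here).
rank(x): 12->4, 15->6, 18->9, 8->2, 13->5, 17->8, 9->3, 7->1, 16->7
rank(y): 7->4, 17->8, 15->7, 5->3, 1->1, 12->6, 8->5, 2->2, 18->9
Step 2: d_i = R_x(i) - R_y(i); compute d_i^2.
  (4-4)^2=0, (6-8)^2=4, (9-7)^2=4, (2-3)^2=1, (5-1)^2=16, (8-6)^2=4, (3-5)^2=4, (1-2)^2=1, (7-9)^2=4
sum(d^2) = 38.
Step 3: rho = 1 - 6*38 / (9*(9^2 - 1)) = 1 - 228/720 = 0.683333.
Step 4: Under H0, t = rho * sqrt((n-2)/(1-rho^2)) = 2.4763 ~ t(7).
Step 5: Two-sided p-value from the t-distribution with 7 df = 0.042442.
Step 6: alpha = 0.05. reject H0.

rho = 0.6833, p = 0.042442, reject H0 at alpha = 0.05.


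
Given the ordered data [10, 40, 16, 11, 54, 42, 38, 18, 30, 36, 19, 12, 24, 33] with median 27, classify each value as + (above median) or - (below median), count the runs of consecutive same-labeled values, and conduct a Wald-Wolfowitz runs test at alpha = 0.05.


Step 1: Compute median = 27; label A = above, B = below.
Labels in order: BABBAAABAABBBA  (n_A = 7, n_B = 7)
Step 2: Count runs R = 8.
Step 3: Under H0 (random ordering), E[R] = 2*n_A*n_B/(n_A+n_B) + 1 = 2*7*7/14 + 1 = 8.0000.
        Var[R] = 2*n_A*n_B*(2*n_A*n_B - n_A - n_B) / ((n_A+n_B)^2 * (n_A+n_B-1)) = 8232/2548 = 3.2308.
        SD[R] = 1.7974.
Step 4: R = E[R], so z = 0 with no continuity correction.
Step 5: Two-sided p-value via normal approximation = 2*(1 - Phi(|z|)) = 1.000000.
Step 6: alpha = 0.05. fail to reject H0.

R = 8, z = 0.0000, p = 1.000000, fail to reject H0.


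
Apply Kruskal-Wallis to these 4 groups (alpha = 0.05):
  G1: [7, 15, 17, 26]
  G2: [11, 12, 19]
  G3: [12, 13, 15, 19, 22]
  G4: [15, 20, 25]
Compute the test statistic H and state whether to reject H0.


Step 1: Combine all N = 15 observations and assign midranks.
sorted (value, group, rank): (7,G1,1), (11,G2,2), (12,G2,3.5), (12,G3,3.5), (13,G3,5), (15,G1,7), (15,G3,7), (15,G4,7), (17,G1,9), (19,G2,10.5), (19,G3,10.5), (20,G4,12), (22,G3,13), (25,G4,14), (26,G1,15)
Step 2: Sum ranks within each group.
R_1 = 32 (n_1 = 4)
R_2 = 16 (n_2 = 3)
R_3 = 39 (n_3 = 5)
R_4 = 33 (n_4 = 3)
Step 3: H = 12/(N(N+1)) * sum(R_i^2/n_i) - 3(N+1)
     = 12/(15*16) * (32^2/4 + 16^2/3 + 39^2/5 + 33^2/3) - 3*16
     = 0.050000 * 1008.53 - 48
     = 2.426667.
Step 4: Ties present; correction factor C = 1 - 36/(15^3 - 15) = 0.989286. Corrected H = 2.426667 / 0.989286 = 2.452948.
Step 5: Under H0, H ~ chi^2(3); p-value = 0.483854.
Step 6: alpha = 0.05. fail to reject H0.

H = 2.4529, df = 3, p = 0.483854, fail to reject H0.


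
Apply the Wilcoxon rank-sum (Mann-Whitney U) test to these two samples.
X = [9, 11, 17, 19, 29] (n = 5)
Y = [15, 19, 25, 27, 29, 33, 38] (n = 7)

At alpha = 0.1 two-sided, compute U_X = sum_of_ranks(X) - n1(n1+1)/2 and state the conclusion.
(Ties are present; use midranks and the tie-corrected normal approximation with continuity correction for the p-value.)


Step 1: Combine and sort all 12 observations; assign midranks.
sorted (value, group): (9,X), (11,X), (15,Y), (17,X), (19,X), (19,Y), (25,Y), (27,Y), (29,X), (29,Y), (33,Y), (38,Y)
ranks: 9->1, 11->2, 15->3, 17->4, 19->5.5, 19->5.5, 25->7, 27->8, 29->9.5, 29->9.5, 33->11, 38->12
Step 2: Rank sum for X: R1 = 1 + 2 + 4 + 5.5 + 9.5 = 22.
Step 3: U_X = R1 - n1(n1+1)/2 = 22 - 5*6/2 = 22 - 15 = 7.
       U_Y = n1*n2 - U_X = 35 - 7 = 28.
Step 4: Ties are present, so use the tie-corrected normal approximation (with continuity correction) for the p-value.
Step 5: p-value = 0.103164; compare to alpha = 0.1. fail to reject H0.

U_X = 7, p = 0.103164, fail to reject H0 at alpha = 0.1.


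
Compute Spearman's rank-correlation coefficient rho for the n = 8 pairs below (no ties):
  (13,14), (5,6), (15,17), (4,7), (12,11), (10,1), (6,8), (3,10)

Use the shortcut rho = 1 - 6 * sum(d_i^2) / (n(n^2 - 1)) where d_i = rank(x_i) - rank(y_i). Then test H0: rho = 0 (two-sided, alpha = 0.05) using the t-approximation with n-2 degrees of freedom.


Step 1: Rank x and y separately (midranks; no ties here).
rank(x): 13->7, 5->3, 15->8, 4->2, 12->6, 10->5, 6->4, 3->1
rank(y): 14->7, 6->2, 17->8, 7->3, 11->6, 1->1, 8->4, 10->5
Step 2: d_i = R_x(i) - R_y(i); compute d_i^2.
  (7-7)^2=0, (3-2)^2=1, (8-8)^2=0, (2-3)^2=1, (6-6)^2=0, (5-1)^2=16, (4-4)^2=0, (1-5)^2=16
sum(d^2) = 34.
Step 3: rho = 1 - 6*34 / (8*(8^2 - 1)) = 1 - 204/504 = 0.595238.
Step 4: Under H0, t = rho * sqrt((n-2)/(1-rho^2)) = 1.8145 ~ t(6).
Step 5: Two-sided p-value from the t-distribution with 6 df = 0.119530.
Step 6: alpha = 0.05. fail to reject H0.

rho = 0.5952, p = 0.119530, fail to reject H0 at alpha = 0.05.


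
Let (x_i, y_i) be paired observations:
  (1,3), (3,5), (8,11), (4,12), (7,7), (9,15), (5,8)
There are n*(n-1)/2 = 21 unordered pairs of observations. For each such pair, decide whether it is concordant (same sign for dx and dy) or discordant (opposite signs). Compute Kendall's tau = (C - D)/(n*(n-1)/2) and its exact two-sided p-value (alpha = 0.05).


Step 1: Enumerate the 21 unordered pairs (i,j) with i<j and classify each by sign(x_j-x_i) * sign(y_j-y_i).
  (1,2):dx=+2,dy=+2->C; (1,3):dx=+7,dy=+8->C; (1,4):dx=+3,dy=+9->C; (1,5):dx=+6,dy=+4->C
  (1,6):dx=+8,dy=+12->C; (1,7):dx=+4,dy=+5->C; (2,3):dx=+5,dy=+6->C; (2,4):dx=+1,dy=+7->C
  (2,5):dx=+4,dy=+2->C; (2,6):dx=+6,dy=+10->C; (2,7):dx=+2,dy=+3->C; (3,4):dx=-4,dy=+1->D
  (3,5):dx=-1,dy=-4->C; (3,6):dx=+1,dy=+4->C; (3,7):dx=-3,dy=-3->C; (4,5):dx=+3,dy=-5->D
  (4,6):dx=+5,dy=+3->C; (4,7):dx=+1,dy=-4->D; (5,6):dx=+2,dy=+8->C; (5,7):dx=-2,dy=+1->D
  (6,7):dx=-4,dy=-7->C
Step 2: C = 17, D = 4, total pairs = 21.
Step 3: tau = (C - D)/(n(n-1)/2) = (17 - 4)/21 = 0.619048.
Step 4: Exact two-sided p-value (enumerate n! = 5040 permutations of y under H0): p = 0.069048.
Step 5: alpha = 0.05. fail to reject H0.

tau_b = 0.6190 (C=17, D=4), p = 0.069048, fail to reject H0.


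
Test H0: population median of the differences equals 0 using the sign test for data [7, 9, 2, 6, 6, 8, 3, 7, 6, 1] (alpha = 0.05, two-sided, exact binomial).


Step 1: Discard zero differences. Original n = 10; n_eff = number of nonzero differences = 10.
Nonzero differences (with sign): +7, +9, +2, +6, +6, +8, +3, +7, +6, +1
Step 2: Count signs: positive = 10, negative = 0.
Step 3: Under H0: P(positive) = 0.5, so the number of positives S ~ Bin(10, 0.5).
Step 4: Two-sided exact p-value = sum of Bin(10,0.5) probabilities at or below the observed probability = 0.001953.
Step 5: alpha = 0.05. reject H0.

n_eff = 10, pos = 10, neg = 0, p = 0.001953, reject H0.


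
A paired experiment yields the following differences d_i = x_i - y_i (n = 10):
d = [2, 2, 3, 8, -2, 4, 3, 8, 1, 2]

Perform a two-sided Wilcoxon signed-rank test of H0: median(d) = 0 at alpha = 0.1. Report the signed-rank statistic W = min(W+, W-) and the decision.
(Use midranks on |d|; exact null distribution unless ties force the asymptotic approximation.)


Step 1: Drop any zero differences (none here) and take |d_i|.
|d| = [2, 2, 3, 8, 2, 4, 3, 8, 1, 2]
Step 2: Midrank |d_i| (ties get averaged ranks).
ranks: |2|->3.5, |2|->3.5, |3|->6.5, |8|->9.5, |2|->3.5, |4|->8, |3|->6.5, |8|->9.5, |1|->1, |2|->3.5
Step 3: Attach original signs; sum ranks with positive sign and with negative sign.
W+ = 3.5 + 3.5 + 6.5 + 9.5 + 8 + 6.5 + 9.5 + 1 + 3.5 = 51.5
W- = 3.5 = 3.5
(Check: W+ + W- = 55 should equal n(n+1)/2 = 55.)
Step 4: Test statistic W = min(W+, W-) = 3.5.
Step 5: Ties in |d|, so use the tie-corrected normal approximation.
        E[W] = n(n+1)/4 = 10*11/4 = 27.5.
        Tie groups: |d|=2 (t=4), |d|=3 (t=2), |d|=8 (t=2); sum(t^3 - t) = 72.
        Var[W] = n(n+1)(2n+1)/24 - sum(t^3-t)/48 = 2310/24 - 72/48 = 94.75.
        z = (W - E[W]) / sqrt(Var[W]) = (3.5 - 27.5) / 9.7340 = -2.4656.
        Two-sided p = 2*Phi(z) = 0.013679.
Step 6: alpha = 0.1. reject H0.

W+ = 51.5, W- = 3.5, W = min = 3.5, p = 0.013679, reject H0.


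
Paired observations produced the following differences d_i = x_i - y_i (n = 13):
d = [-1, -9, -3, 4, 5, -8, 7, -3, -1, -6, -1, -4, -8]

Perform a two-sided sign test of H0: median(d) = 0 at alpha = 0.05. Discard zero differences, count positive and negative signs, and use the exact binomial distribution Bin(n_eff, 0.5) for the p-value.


Step 1: Discard zero differences. Original n = 13; n_eff = number of nonzero differences = 13.
Nonzero differences (with sign): -1, -9, -3, +4, +5, -8, +7, -3, -1, -6, -1, -4, -8
Step 2: Count signs: positive = 3, negative = 10.
Step 3: Under H0: P(positive) = 0.5, so the number of positives S ~ Bin(13, 0.5).
Step 4: Two-sided exact p-value = sum of Bin(13,0.5) probabilities at or below the observed probability = 0.092285.
Step 5: alpha = 0.05. fail to reject H0.

n_eff = 13, pos = 3, neg = 10, p = 0.092285, fail to reject H0.


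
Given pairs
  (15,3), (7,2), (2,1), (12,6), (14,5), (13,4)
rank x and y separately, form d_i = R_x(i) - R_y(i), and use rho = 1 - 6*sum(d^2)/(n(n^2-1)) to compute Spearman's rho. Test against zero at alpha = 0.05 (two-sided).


Step 1: Rank x and y separately (midranks; no ties here).
rank(x): 15->6, 7->2, 2->1, 12->3, 14->5, 13->4
rank(y): 3->3, 2->2, 1->1, 6->6, 5->5, 4->4
Step 2: d_i = R_x(i) - R_y(i); compute d_i^2.
  (6-3)^2=9, (2-2)^2=0, (1-1)^2=0, (3-6)^2=9, (5-5)^2=0, (4-4)^2=0
sum(d^2) = 18.
Step 3: rho = 1 - 6*18 / (6*(6^2 - 1)) = 1 - 108/210 = 0.485714.
Step 4: Under H0, t = rho * sqrt((n-2)/(1-rho^2)) = 1.1113 ~ t(4).
Step 5: Two-sided p-value from the t-distribution with 4 df = 0.328723.
Step 6: alpha = 0.05. fail to reject H0.

rho = 0.4857, p = 0.328723, fail to reject H0 at alpha = 0.05.


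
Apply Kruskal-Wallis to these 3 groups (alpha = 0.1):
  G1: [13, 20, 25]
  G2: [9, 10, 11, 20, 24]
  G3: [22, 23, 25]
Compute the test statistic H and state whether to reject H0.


Step 1: Combine all N = 11 observations and assign midranks.
sorted (value, group, rank): (9,G2,1), (10,G2,2), (11,G2,3), (13,G1,4), (20,G1,5.5), (20,G2,5.5), (22,G3,7), (23,G3,8), (24,G2,9), (25,G1,10.5), (25,G3,10.5)
Step 2: Sum ranks within each group.
R_1 = 20 (n_1 = 3)
R_2 = 20.5 (n_2 = 5)
R_3 = 25.5 (n_3 = 3)
Step 3: H = 12/(N(N+1)) * sum(R_i^2/n_i) - 3(N+1)
     = 12/(11*12) * (20^2/3 + 20.5^2/5 + 25.5^2/3) - 3*12
     = 0.090909 * 434.133 - 36
     = 3.466667.
Step 4: Ties present; correction factor C = 1 - 12/(11^3 - 11) = 0.990909. Corrected H = 3.466667 / 0.990909 = 3.498471.
Step 5: Under H0, H ~ chi^2(2); p-value = 0.173907.
Step 6: alpha = 0.1. fail to reject H0.

H = 3.4985, df = 2, p = 0.173907, fail to reject H0.


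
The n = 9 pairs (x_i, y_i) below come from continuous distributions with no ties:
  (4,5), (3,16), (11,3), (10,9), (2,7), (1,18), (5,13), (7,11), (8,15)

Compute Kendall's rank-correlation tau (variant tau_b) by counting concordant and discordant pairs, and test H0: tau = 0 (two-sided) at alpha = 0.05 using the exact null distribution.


Step 1: Enumerate the 36 unordered pairs (i,j) with i<j and classify each by sign(x_j-x_i) * sign(y_j-y_i).
  (1,2):dx=-1,dy=+11->D; (1,3):dx=+7,dy=-2->D; (1,4):dx=+6,dy=+4->C; (1,5):dx=-2,dy=+2->D
  (1,6):dx=-3,dy=+13->D; (1,7):dx=+1,dy=+8->C; (1,8):dx=+3,dy=+6->C; (1,9):dx=+4,dy=+10->C
  (2,3):dx=+8,dy=-13->D; (2,4):dx=+7,dy=-7->D; (2,5):dx=-1,dy=-9->C; (2,6):dx=-2,dy=+2->D
  (2,7):dx=+2,dy=-3->D; (2,8):dx=+4,dy=-5->D; (2,9):dx=+5,dy=-1->D; (3,4):dx=-1,dy=+6->D
  (3,5):dx=-9,dy=+4->D; (3,6):dx=-10,dy=+15->D; (3,7):dx=-6,dy=+10->D; (3,8):dx=-4,dy=+8->D
  (3,9):dx=-3,dy=+12->D; (4,5):dx=-8,dy=-2->C; (4,6):dx=-9,dy=+9->D; (4,7):dx=-5,dy=+4->D
  (4,8):dx=-3,dy=+2->D; (4,9):dx=-2,dy=+6->D; (5,6):dx=-1,dy=+11->D; (5,7):dx=+3,dy=+6->C
  (5,8):dx=+5,dy=+4->C; (5,9):dx=+6,dy=+8->C; (6,7):dx=+4,dy=-5->D; (6,8):dx=+6,dy=-7->D
  (6,9):dx=+7,dy=-3->D; (7,8):dx=+2,dy=-2->D; (7,9):dx=+3,dy=+2->C; (8,9):dx=+1,dy=+4->C
Step 2: C = 11, D = 25, total pairs = 36.
Step 3: tau = (C - D)/(n(n-1)/2) = (11 - 25)/36 = -0.388889.
Step 4: Exact two-sided p-value (enumerate n! = 362880 permutations of y under H0): p = 0.180181.
Step 5: alpha = 0.05. fail to reject H0.

tau_b = -0.3889 (C=11, D=25), p = 0.180181, fail to reject H0.


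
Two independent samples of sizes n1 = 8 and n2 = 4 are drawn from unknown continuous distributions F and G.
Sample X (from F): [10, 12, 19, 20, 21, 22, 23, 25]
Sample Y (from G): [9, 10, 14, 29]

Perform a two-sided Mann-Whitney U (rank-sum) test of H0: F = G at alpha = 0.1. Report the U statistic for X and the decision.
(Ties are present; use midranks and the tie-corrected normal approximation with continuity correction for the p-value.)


Step 1: Combine and sort all 12 observations; assign midranks.
sorted (value, group): (9,Y), (10,X), (10,Y), (12,X), (14,Y), (19,X), (20,X), (21,X), (22,X), (23,X), (25,X), (29,Y)
ranks: 9->1, 10->2.5, 10->2.5, 12->4, 14->5, 19->6, 20->7, 21->8, 22->9, 23->10, 25->11, 29->12
Step 2: Rank sum for X: R1 = 2.5 + 4 + 6 + 7 + 8 + 9 + 10 + 11 = 57.5.
Step 3: U_X = R1 - n1(n1+1)/2 = 57.5 - 8*9/2 = 57.5 - 36 = 21.5.
       U_Y = n1*n2 - U_X = 32 - 21.5 = 10.5.
Step 4: Ties are present, so use the tie-corrected normal approximation (with continuity correction) for the p-value.
Step 5: p-value = 0.394938; compare to alpha = 0.1. fail to reject H0.

U_X = 21.5, p = 0.394938, fail to reject H0 at alpha = 0.1.


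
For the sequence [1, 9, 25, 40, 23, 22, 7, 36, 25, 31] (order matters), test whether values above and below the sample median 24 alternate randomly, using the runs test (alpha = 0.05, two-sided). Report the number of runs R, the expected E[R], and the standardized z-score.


Step 1: Compute median = 24; label A = above, B = below.
Labels in order: BBAABBBAAA  (n_A = 5, n_B = 5)
Step 2: Count runs R = 4.
Step 3: Under H0 (random ordering), E[R] = 2*n_A*n_B/(n_A+n_B) + 1 = 2*5*5/10 + 1 = 6.0000.
        Var[R] = 2*n_A*n_B*(2*n_A*n_B - n_A - n_B) / ((n_A+n_B)^2 * (n_A+n_B-1)) = 2000/900 = 2.2222.
        SD[R] = 1.4907.
Step 4: Continuity-corrected z = (R + 0.5 - E[R]) / SD[R] = (4 + 0.5 - 6.0000) / 1.4907 = -1.0062.
Step 5: Two-sided p-value via normal approximation = 2*(1 - Phi(|z|)) = 0.314305.
Step 6: alpha = 0.05. fail to reject H0.

R = 4, z = -1.0062, p = 0.314305, fail to reject H0.


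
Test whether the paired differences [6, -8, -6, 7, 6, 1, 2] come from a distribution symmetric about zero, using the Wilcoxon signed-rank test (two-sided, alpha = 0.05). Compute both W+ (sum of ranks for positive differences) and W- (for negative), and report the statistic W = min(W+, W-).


Step 1: Drop any zero differences (none here) and take |d_i|.
|d| = [6, 8, 6, 7, 6, 1, 2]
Step 2: Midrank |d_i| (ties get averaged ranks).
ranks: |6|->4, |8|->7, |6|->4, |7|->6, |6|->4, |1|->1, |2|->2
Step 3: Attach original signs; sum ranks with positive sign and with negative sign.
W+ = 4 + 6 + 4 + 1 + 2 = 17
W- = 7 + 4 = 11
(Check: W+ + W- = 28 should equal n(n+1)/2 = 28.)
Step 4: Test statistic W = min(W+, W-) = 11.
Step 5: Ties in |d|, so use the tie-corrected normal approximation.
        E[W] = n(n+1)/4 = 7*8/4 = 14.
        Tie groups: |d|=6 (t=3); sum(t^3 - t) = 24.
        Var[W] = n(n+1)(2n+1)/24 - sum(t^3-t)/48 = 840/24 - 24/48 = 34.5.
        z = (W - E[W]) / sqrt(Var[W]) = (11 - 14) / 5.8737 = -0.5108.
        Two-sided p = 2*Phi(z) = 0.609523.
Step 6: alpha = 0.05. fail to reject H0.

W+ = 17, W- = 11, W = min = 11, p = 0.609523, fail to reject H0.


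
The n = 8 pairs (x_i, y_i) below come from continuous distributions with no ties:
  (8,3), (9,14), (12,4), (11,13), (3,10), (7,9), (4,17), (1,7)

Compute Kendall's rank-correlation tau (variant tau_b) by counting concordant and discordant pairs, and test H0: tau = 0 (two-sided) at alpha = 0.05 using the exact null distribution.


Step 1: Enumerate the 28 unordered pairs (i,j) with i<j and classify each by sign(x_j-x_i) * sign(y_j-y_i).
  (1,2):dx=+1,dy=+11->C; (1,3):dx=+4,dy=+1->C; (1,4):dx=+3,dy=+10->C; (1,5):dx=-5,dy=+7->D
  (1,6):dx=-1,dy=+6->D; (1,7):dx=-4,dy=+14->D; (1,8):dx=-7,dy=+4->D; (2,3):dx=+3,dy=-10->D
  (2,4):dx=+2,dy=-1->D; (2,5):dx=-6,dy=-4->C; (2,6):dx=-2,dy=-5->C; (2,7):dx=-5,dy=+3->D
  (2,8):dx=-8,dy=-7->C; (3,4):dx=-1,dy=+9->D; (3,5):dx=-9,dy=+6->D; (3,6):dx=-5,dy=+5->D
  (3,7):dx=-8,dy=+13->D; (3,8):dx=-11,dy=+3->D; (4,5):dx=-8,dy=-3->C; (4,6):dx=-4,dy=-4->C
  (4,7):dx=-7,dy=+4->D; (4,8):dx=-10,dy=-6->C; (5,6):dx=+4,dy=-1->D; (5,7):dx=+1,dy=+7->C
  (5,8):dx=-2,dy=-3->C; (6,7):dx=-3,dy=+8->D; (6,8):dx=-6,dy=-2->C; (7,8):dx=-3,dy=-10->C
Step 2: C = 13, D = 15, total pairs = 28.
Step 3: tau = (C - D)/(n(n-1)/2) = (13 - 15)/28 = -0.071429.
Step 4: Exact two-sided p-value (enumerate n! = 40320 permutations of y under H0): p = 0.904861.
Step 5: alpha = 0.05. fail to reject H0.

tau_b = -0.0714 (C=13, D=15), p = 0.904861, fail to reject H0.


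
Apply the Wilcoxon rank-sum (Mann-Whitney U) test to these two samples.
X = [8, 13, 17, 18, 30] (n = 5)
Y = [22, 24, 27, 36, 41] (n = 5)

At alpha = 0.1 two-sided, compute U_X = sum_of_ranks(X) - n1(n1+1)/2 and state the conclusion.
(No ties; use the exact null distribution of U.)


Step 1: Combine and sort all 10 observations; assign midranks.
sorted (value, group): (8,X), (13,X), (17,X), (18,X), (22,Y), (24,Y), (27,Y), (30,X), (36,Y), (41,Y)
ranks: 8->1, 13->2, 17->3, 18->4, 22->5, 24->6, 27->7, 30->8, 36->9, 41->10
Step 2: Rank sum for X: R1 = 1 + 2 + 3 + 4 + 8 = 18.
Step 3: U_X = R1 - n1(n1+1)/2 = 18 - 5*6/2 = 18 - 15 = 3.
       U_Y = n1*n2 - U_X = 25 - 3 = 22.
Step 4: No ties, so the exact null distribution of U (based on enumerating the C(10,5) = 252 equally likely rank assignments) gives the two-sided p-value.
Step 5: p-value = 0.055556; compare to alpha = 0.1. reject H0.

U_X = 3, p = 0.055556, reject H0 at alpha = 0.1.


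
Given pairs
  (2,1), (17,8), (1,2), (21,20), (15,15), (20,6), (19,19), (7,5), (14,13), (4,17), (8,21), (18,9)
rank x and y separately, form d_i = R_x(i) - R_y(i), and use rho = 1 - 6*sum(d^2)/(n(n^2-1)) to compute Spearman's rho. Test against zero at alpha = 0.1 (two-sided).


Step 1: Rank x and y separately (midranks; no ties here).
rank(x): 2->2, 17->8, 1->1, 21->12, 15->7, 20->11, 19->10, 7->4, 14->6, 4->3, 8->5, 18->9
rank(y): 1->1, 8->5, 2->2, 20->11, 15->8, 6->4, 19->10, 5->3, 13->7, 17->9, 21->12, 9->6
Step 2: d_i = R_x(i) - R_y(i); compute d_i^2.
  (2-1)^2=1, (8-5)^2=9, (1-2)^2=1, (12-11)^2=1, (7-8)^2=1, (11-4)^2=49, (10-10)^2=0, (4-3)^2=1, (6-7)^2=1, (3-9)^2=36, (5-12)^2=49, (9-6)^2=9
sum(d^2) = 158.
Step 3: rho = 1 - 6*158 / (12*(12^2 - 1)) = 1 - 948/1716 = 0.447552.
Step 4: Under H0, t = rho * sqrt((n-2)/(1-rho^2)) = 1.5826 ~ t(10).
Step 5: Two-sided p-value from the t-distribution with 10 df = 0.144586.
Step 6: alpha = 0.1. fail to reject H0.

rho = 0.4476, p = 0.144586, fail to reject H0 at alpha = 0.1.


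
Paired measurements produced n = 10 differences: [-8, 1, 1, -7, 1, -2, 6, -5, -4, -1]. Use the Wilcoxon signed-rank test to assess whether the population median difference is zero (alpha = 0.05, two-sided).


Step 1: Drop any zero differences (none here) and take |d_i|.
|d| = [8, 1, 1, 7, 1, 2, 6, 5, 4, 1]
Step 2: Midrank |d_i| (ties get averaged ranks).
ranks: |8|->10, |1|->2.5, |1|->2.5, |7|->9, |1|->2.5, |2|->5, |6|->8, |5|->7, |4|->6, |1|->2.5
Step 3: Attach original signs; sum ranks with positive sign and with negative sign.
W+ = 2.5 + 2.5 + 2.5 + 8 = 15.5
W- = 10 + 9 + 5 + 7 + 6 + 2.5 = 39.5
(Check: W+ + W- = 55 should equal n(n+1)/2 = 55.)
Step 4: Test statistic W = min(W+, W-) = 15.5.
Step 5: Ties in |d|, so use the tie-corrected normal approximation.
        E[W] = n(n+1)/4 = 10*11/4 = 27.5.
        Tie groups: |d|=1 (t=4); sum(t^3 - t) = 60.
        Var[W] = n(n+1)(2n+1)/24 - sum(t^3-t)/48 = 2310/24 - 60/48 = 95.
        z = (W - E[W]) / sqrt(Var[W]) = (15.5 - 27.5) / 9.7468 = -1.2312.
        Two-sided p = 2*Phi(z) = 0.218258.
Step 6: alpha = 0.05. fail to reject H0.

W+ = 15.5, W- = 39.5, W = min = 15.5, p = 0.218258, fail to reject H0.


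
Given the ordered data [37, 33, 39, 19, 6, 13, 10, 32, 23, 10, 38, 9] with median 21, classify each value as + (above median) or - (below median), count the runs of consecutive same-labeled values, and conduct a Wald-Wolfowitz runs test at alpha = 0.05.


Step 1: Compute median = 21; label A = above, B = below.
Labels in order: AAABBBBAABAB  (n_A = 6, n_B = 6)
Step 2: Count runs R = 6.
Step 3: Under H0 (random ordering), E[R] = 2*n_A*n_B/(n_A+n_B) + 1 = 2*6*6/12 + 1 = 7.0000.
        Var[R] = 2*n_A*n_B*(2*n_A*n_B - n_A - n_B) / ((n_A+n_B)^2 * (n_A+n_B-1)) = 4320/1584 = 2.7273.
        SD[R] = 1.6514.
Step 4: Continuity-corrected z = (R + 0.5 - E[R]) / SD[R] = (6 + 0.5 - 7.0000) / 1.6514 = -0.3028.
Step 5: Two-sided p-value via normal approximation = 2*(1 - Phi(|z|)) = 0.762069.
Step 6: alpha = 0.05. fail to reject H0.

R = 6, z = -0.3028, p = 0.762069, fail to reject H0.


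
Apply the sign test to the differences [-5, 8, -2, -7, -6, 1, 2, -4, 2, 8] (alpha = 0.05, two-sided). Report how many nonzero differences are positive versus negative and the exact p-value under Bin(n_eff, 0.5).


Step 1: Discard zero differences. Original n = 10; n_eff = number of nonzero differences = 10.
Nonzero differences (with sign): -5, +8, -2, -7, -6, +1, +2, -4, +2, +8
Step 2: Count signs: positive = 5, negative = 5.
Step 3: Under H0: P(positive) = 0.5, so the number of positives S ~ Bin(10, 0.5).
Step 4: Two-sided exact p-value = sum of Bin(10,0.5) probabilities at or below the observed probability = 1.000000.
Step 5: alpha = 0.05. fail to reject H0.

n_eff = 10, pos = 5, neg = 5, p = 1.000000, fail to reject H0.


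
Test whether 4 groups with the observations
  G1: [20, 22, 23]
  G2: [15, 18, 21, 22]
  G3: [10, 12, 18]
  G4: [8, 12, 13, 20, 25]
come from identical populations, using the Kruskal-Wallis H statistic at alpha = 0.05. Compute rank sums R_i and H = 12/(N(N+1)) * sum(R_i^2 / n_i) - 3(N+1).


Step 1: Combine all N = 15 observations and assign midranks.
sorted (value, group, rank): (8,G4,1), (10,G3,2), (12,G3,3.5), (12,G4,3.5), (13,G4,5), (15,G2,6), (18,G2,7.5), (18,G3,7.5), (20,G1,9.5), (20,G4,9.5), (21,G2,11), (22,G1,12.5), (22,G2,12.5), (23,G1,14), (25,G4,15)
Step 2: Sum ranks within each group.
R_1 = 36 (n_1 = 3)
R_2 = 37 (n_2 = 4)
R_3 = 13 (n_3 = 3)
R_4 = 34 (n_4 = 5)
Step 3: H = 12/(N(N+1)) * sum(R_i^2/n_i) - 3(N+1)
     = 12/(15*16) * (36^2/3 + 37^2/4 + 13^2/3 + 34^2/5) - 3*16
     = 0.050000 * 1061.78 - 48
     = 5.089167.
Step 4: Ties present; correction factor C = 1 - 24/(15^3 - 15) = 0.992857. Corrected H = 5.089167 / 0.992857 = 5.125779.
Step 5: Under H0, H ~ chi^2(3); p-value = 0.162815.
Step 6: alpha = 0.05. fail to reject H0.

H = 5.1258, df = 3, p = 0.162815, fail to reject H0.


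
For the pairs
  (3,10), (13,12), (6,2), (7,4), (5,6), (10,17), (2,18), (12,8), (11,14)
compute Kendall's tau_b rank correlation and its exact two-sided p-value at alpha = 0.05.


Step 1: Enumerate the 36 unordered pairs (i,j) with i<j and classify each by sign(x_j-x_i) * sign(y_j-y_i).
  (1,2):dx=+10,dy=+2->C; (1,3):dx=+3,dy=-8->D; (1,4):dx=+4,dy=-6->D; (1,5):dx=+2,dy=-4->D
  (1,6):dx=+7,dy=+7->C; (1,7):dx=-1,dy=+8->D; (1,8):dx=+9,dy=-2->D; (1,9):dx=+8,dy=+4->C
  (2,3):dx=-7,dy=-10->C; (2,4):dx=-6,dy=-8->C; (2,5):dx=-8,dy=-6->C; (2,6):dx=-3,dy=+5->D
  (2,7):dx=-11,dy=+6->D; (2,8):dx=-1,dy=-4->C; (2,9):dx=-2,dy=+2->D; (3,4):dx=+1,dy=+2->C
  (3,5):dx=-1,dy=+4->D; (3,6):dx=+4,dy=+15->C; (3,7):dx=-4,dy=+16->D; (3,8):dx=+6,dy=+6->C
  (3,9):dx=+5,dy=+12->C; (4,5):dx=-2,dy=+2->D; (4,6):dx=+3,dy=+13->C; (4,7):dx=-5,dy=+14->D
  (4,8):dx=+5,dy=+4->C; (4,9):dx=+4,dy=+10->C; (5,6):dx=+5,dy=+11->C; (5,7):dx=-3,dy=+12->D
  (5,8):dx=+7,dy=+2->C; (5,9):dx=+6,dy=+8->C; (6,7):dx=-8,dy=+1->D; (6,8):dx=+2,dy=-9->D
  (6,9):dx=+1,dy=-3->D; (7,8):dx=+10,dy=-10->D; (7,9):dx=+9,dy=-4->D; (8,9):dx=-1,dy=+6->D
Step 2: C = 17, D = 19, total pairs = 36.
Step 3: tau = (C - D)/(n(n-1)/2) = (17 - 19)/36 = -0.055556.
Step 4: Exact two-sided p-value (enumerate n! = 362880 permutations of y under H0): p = 0.919455.
Step 5: alpha = 0.05. fail to reject H0.

tau_b = -0.0556 (C=17, D=19), p = 0.919455, fail to reject H0.


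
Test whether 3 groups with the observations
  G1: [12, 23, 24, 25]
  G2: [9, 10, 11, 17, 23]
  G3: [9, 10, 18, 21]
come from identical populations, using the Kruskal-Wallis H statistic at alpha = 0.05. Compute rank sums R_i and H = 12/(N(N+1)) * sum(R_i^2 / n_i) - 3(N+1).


Step 1: Combine all N = 13 observations and assign midranks.
sorted (value, group, rank): (9,G2,1.5), (9,G3,1.5), (10,G2,3.5), (10,G3,3.5), (11,G2,5), (12,G1,6), (17,G2,7), (18,G3,8), (21,G3,9), (23,G1,10.5), (23,G2,10.5), (24,G1,12), (25,G1,13)
Step 2: Sum ranks within each group.
R_1 = 41.5 (n_1 = 4)
R_2 = 27.5 (n_2 = 5)
R_3 = 22 (n_3 = 4)
Step 3: H = 12/(N(N+1)) * sum(R_i^2/n_i) - 3(N+1)
     = 12/(13*14) * (41.5^2/4 + 27.5^2/5 + 22^2/4) - 3*14
     = 0.065934 * 702.812 - 42
     = 4.339286.
Step 4: Ties present; correction factor C = 1 - 18/(13^3 - 13) = 0.991758. Corrected H = 4.339286 / 0.991758 = 4.375346.
Step 5: Under H0, H ~ chi^2(2); p-value = 0.112177.
Step 6: alpha = 0.05. fail to reject H0.

H = 4.3753, df = 2, p = 0.112177, fail to reject H0.


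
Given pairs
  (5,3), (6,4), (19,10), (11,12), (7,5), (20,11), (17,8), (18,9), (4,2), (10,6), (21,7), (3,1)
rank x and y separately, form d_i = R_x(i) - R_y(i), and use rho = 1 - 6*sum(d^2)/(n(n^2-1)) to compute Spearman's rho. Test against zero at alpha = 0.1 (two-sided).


Step 1: Rank x and y separately (midranks; no ties here).
rank(x): 5->3, 6->4, 19->10, 11->7, 7->5, 20->11, 17->8, 18->9, 4->2, 10->6, 21->12, 3->1
rank(y): 3->3, 4->4, 10->10, 12->12, 5->5, 11->11, 8->8, 9->9, 2->2, 6->6, 7->7, 1->1
Step 2: d_i = R_x(i) - R_y(i); compute d_i^2.
  (3-3)^2=0, (4-4)^2=0, (10-10)^2=0, (7-12)^2=25, (5-5)^2=0, (11-11)^2=0, (8-8)^2=0, (9-9)^2=0, (2-2)^2=0, (6-6)^2=0, (12-7)^2=25, (1-1)^2=0
sum(d^2) = 50.
Step 3: rho = 1 - 6*50 / (12*(12^2 - 1)) = 1 - 300/1716 = 0.825175.
Step 4: Under H0, t = rho * sqrt((n-2)/(1-rho^2)) = 4.6195 ~ t(10).
Step 5: Two-sided p-value from the t-distribution with 10 df = 0.000951.
Step 6: alpha = 0.1. reject H0.

rho = 0.8252, p = 0.000951, reject H0 at alpha = 0.1.


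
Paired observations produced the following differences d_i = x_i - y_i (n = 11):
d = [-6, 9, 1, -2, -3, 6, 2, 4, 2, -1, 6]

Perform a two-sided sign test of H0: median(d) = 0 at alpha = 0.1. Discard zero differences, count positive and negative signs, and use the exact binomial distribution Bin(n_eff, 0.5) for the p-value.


Step 1: Discard zero differences. Original n = 11; n_eff = number of nonzero differences = 11.
Nonzero differences (with sign): -6, +9, +1, -2, -3, +6, +2, +4, +2, -1, +6
Step 2: Count signs: positive = 7, negative = 4.
Step 3: Under H0: P(positive) = 0.5, so the number of positives S ~ Bin(11, 0.5).
Step 4: Two-sided exact p-value = sum of Bin(11,0.5) probabilities at or below the observed probability = 0.548828.
Step 5: alpha = 0.1. fail to reject H0.

n_eff = 11, pos = 7, neg = 4, p = 0.548828, fail to reject H0.


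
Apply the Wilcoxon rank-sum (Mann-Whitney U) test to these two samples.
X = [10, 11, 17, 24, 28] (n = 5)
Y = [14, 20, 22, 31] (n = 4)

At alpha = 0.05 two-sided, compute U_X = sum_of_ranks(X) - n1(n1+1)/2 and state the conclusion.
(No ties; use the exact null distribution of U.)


Step 1: Combine and sort all 9 observations; assign midranks.
sorted (value, group): (10,X), (11,X), (14,Y), (17,X), (20,Y), (22,Y), (24,X), (28,X), (31,Y)
ranks: 10->1, 11->2, 14->3, 17->4, 20->5, 22->6, 24->7, 28->8, 31->9
Step 2: Rank sum for X: R1 = 1 + 2 + 4 + 7 + 8 = 22.
Step 3: U_X = R1 - n1(n1+1)/2 = 22 - 5*6/2 = 22 - 15 = 7.
       U_Y = n1*n2 - U_X = 20 - 7 = 13.
Step 4: No ties, so the exact null distribution of U (based on enumerating the C(9,5) = 126 equally likely rank assignments) gives the two-sided p-value.
Step 5: p-value = 0.555556; compare to alpha = 0.05. fail to reject H0.

U_X = 7, p = 0.555556, fail to reject H0 at alpha = 0.05.


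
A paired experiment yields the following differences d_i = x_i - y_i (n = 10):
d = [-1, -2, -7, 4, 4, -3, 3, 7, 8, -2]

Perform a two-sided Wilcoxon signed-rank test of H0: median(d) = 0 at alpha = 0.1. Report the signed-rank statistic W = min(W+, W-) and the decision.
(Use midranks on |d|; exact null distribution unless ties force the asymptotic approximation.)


Step 1: Drop any zero differences (none here) and take |d_i|.
|d| = [1, 2, 7, 4, 4, 3, 3, 7, 8, 2]
Step 2: Midrank |d_i| (ties get averaged ranks).
ranks: |1|->1, |2|->2.5, |7|->8.5, |4|->6.5, |4|->6.5, |3|->4.5, |3|->4.5, |7|->8.5, |8|->10, |2|->2.5
Step 3: Attach original signs; sum ranks with positive sign and with negative sign.
W+ = 6.5 + 6.5 + 4.5 + 8.5 + 10 = 36
W- = 1 + 2.5 + 8.5 + 4.5 + 2.5 = 19
(Check: W+ + W- = 55 should equal n(n+1)/2 = 55.)
Step 4: Test statistic W = min(W+, W-) = 19.
Step 5: Ties in |d|, so use the tie-corrected normal approximation.
        E[W] = n(n+1)/4 = 10*11/4 = 27.5.
        Tie groups: |d|=2 (t=2), |d|=3 (t=2), |d|=4 (t=2), |d|=7 (t=2); sum(t^3 - t) = 24.
        Var[W] = n(n+1)(2n+1)/24 - sum(t^3-t)/48 = 2310/24 - 24/48 = 95.75.
        z = (W - E[W]) / sqrt(Var[W]) = (19 - 27.5) / 9.7852 = -0.8687.
        Two-sided p = 2*Phi(z) = 0.385033.
Step 6: alpha = 0.1. fail to reject H0.

W+ = 36, W- = 19, W = min = 19, p = 0.385033, fail to reject H0.


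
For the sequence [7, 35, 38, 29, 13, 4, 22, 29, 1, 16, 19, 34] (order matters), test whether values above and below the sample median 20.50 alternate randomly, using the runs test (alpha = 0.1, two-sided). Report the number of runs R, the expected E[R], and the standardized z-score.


Step 1: Compute median = 20.50; label A = above, B = below.
Labels in order: BAAABBAABBBA  (n_A = 6, n_B = 6)
Step 2: Count runs R = 6.
Step 3: Under H0 (random ordering), E[R] = 2*n_A*n_B/(n_A+n_B) + 1 = 2*6*6/12 + 1 = 7.0000.
        Var[R] = 2*n_A*n_B*(2*n_A*n_B - n_A - n_B) / ((n_A+n_B)^2 * (n_A+n_B-1)) = 4320/1584 = 2.7273.
        SD[R] = 1.6514.
Step 4: Continuity-corrected z = (R + 0.5 - E[R]) / SD[R] = (6 + 0.5 - 7.0000) / 1.6514 = -0.3028.
Step 5: Two-sided p-value via normal approximation = 2*(1 - Phi(|z|)) = 0.762069.
Step 6: alpha = 0.1. fail to reject H0.

R = 6, z = -0.3028, p = 0.762069, fail to reject H0.


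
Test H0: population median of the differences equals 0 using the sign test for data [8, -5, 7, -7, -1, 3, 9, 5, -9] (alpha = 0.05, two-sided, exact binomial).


Step 1: Discard zero differences. Original n = 9; n_eff = number of nonzero differences = 9.
Nonzero differences (with sign): +8, -5, +7, -7, -1, +3, +9, +5, -9
Step 2: Count signs: positive = 5, negative = 4.
Step 3: Under H0: P(positive) = 0.5, so the number of positives S ~ Bin(9, 0.5).
Step 4: Two-sided exact p-value = sum of Bin(9,0.5) probabilities at or below the observed probability = 1.000000.
Step 5: alpha = 0.05. fail to reject H0.

n_eff = 9, pos = 5, neg = 4, p = 1.000000, fail to reject H0.


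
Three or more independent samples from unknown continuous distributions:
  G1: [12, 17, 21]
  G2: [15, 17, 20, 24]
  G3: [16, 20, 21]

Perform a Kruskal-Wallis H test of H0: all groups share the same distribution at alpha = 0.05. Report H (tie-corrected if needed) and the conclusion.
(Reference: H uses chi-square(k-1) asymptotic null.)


Step 1: Combine all N = 10 observations and assign midranks.
sorted (value, group, rank): (12,G1,1), (15,G2,2), (16,G3,3), (17,G1,4.5), (17,G2,4.5), (20,G2,6.5), (20,G3,6.5), (21,G1,8.5), (21,G3,8.5), (24,G2,10)
Step 2: Sum ranks within each group.
R_1 = 14 (n_1 = 3)
R_2 = 23 (n_2 = 4)
R_3 = 18 (n_3 = 3)
Step 3: H = 12/(N(N+1)) * sum(R_i^2/n_i) - 3(N+1)
     = 12/(10*11) * (14^2/3 + 23^2/4 + 18^2/3) - 3*11
     = 0.109091 * 305.583 - 33
     = 0.336364.
Step 4: Ties present; correction factor C = 1 - 18/(10^3 - 10) = 0.981818. Corrected H = 0.336364 / 0.981818 = 0.342593.
Step 5: Under H0, H ~ chi^2(2); p-value = 0.842572.
Step 6: alpha = 0.05. fail to reject H0.

H = 0.3426, df = 2, p = 0.842572, fail to reject H0.
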